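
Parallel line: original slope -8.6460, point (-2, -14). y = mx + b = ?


Parallel lines have equal slopes.
m2 = -8.6460
b2 = -14 + 8.6460*(-2) = -31.2920

y = -8.6460x - 31.2920


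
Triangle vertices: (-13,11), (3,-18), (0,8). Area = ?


-13*(-18-8) = 338
3*(8-11) = -9
0*(11+ 18) = 0
sum = 329
Area = |329|/2 = 164.5000

164.5000 sq units


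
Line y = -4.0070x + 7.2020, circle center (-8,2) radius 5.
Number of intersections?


Substitute y = -4.0070x + 7.2020: (x+ 8)^2 + (-4.0070x+7.2020-2)^2 = 25
Expand to Ax^2 + Bx + C = 0, where b-k = 5.202
A = 1+m^2 = 17.056049
B = 2(m(b-k) - h) = 2(-4.0070*5.202 + 8) = -25.688828
C = h^2 + (b-k)^2 - r^2 = 64 + 27.060804 - 25 = 66.060804
disc = B^2-4AC = 659.9159 - 4506.9452 = -3847.0293
disc < 0

0 intersection points


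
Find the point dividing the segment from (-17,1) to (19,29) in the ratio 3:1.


Px = (3*19 + 1*(-17))/4 = 40/4 = 10.0000
Py = (3*29 + 1*1)/4 = 88/4 = 22.0000

P = (10.0000, 22.0000)


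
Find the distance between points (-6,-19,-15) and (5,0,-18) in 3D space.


dx=11, dy=19, dz=-3
d = sqrt(121+361+9) = sqrt(491) = 22.1585

22.1585


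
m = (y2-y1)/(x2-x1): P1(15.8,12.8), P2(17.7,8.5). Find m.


dy = 8.5 - 12.8 = -4.3
dx = 17.7 - 15.8 = 1.9
m = -4.3/1.9 = -2.2632

m = -2.2632


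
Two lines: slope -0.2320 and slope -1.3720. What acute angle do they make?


m1-m2 = 1.14
1+m1*m2 = 1.318304
tan(theta) = |1.14/1.318304| = 0.864747
theta = arctan(|1.14/1.318304|) = 40.8515 degrees (acute angle)

40.8515 degrees


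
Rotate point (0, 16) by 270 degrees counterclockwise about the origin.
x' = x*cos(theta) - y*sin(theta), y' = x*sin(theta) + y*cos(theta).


cos(270) = 0, sin(270) = -1
x' = 0*0 - 16*(-1) = 16
y' = 0*(-1) + 16*0 = 0

(16, 0)


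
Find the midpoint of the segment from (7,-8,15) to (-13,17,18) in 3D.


Mx = (7- 13)/2 = -3.0000
My = (-8+17)/2 = 4.5000
Mz = (15+18)/2 = 16.5000

M = (-3.0000, 4.5000, 16.5000)


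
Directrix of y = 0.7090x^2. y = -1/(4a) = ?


a = 0.7090
1/(4a) = 0.3526
directrix: y = -0.3526 = -0.3526

y = -0.3526


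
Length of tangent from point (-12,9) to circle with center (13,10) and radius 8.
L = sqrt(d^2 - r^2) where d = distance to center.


d = sqrt((-12-13)^2 + (9-10)^2) = sqrt(625+1) = 25.0200
L = sqrt(626.0000 - 64) = sqrt(562.0000) = 23.7065

23.7065


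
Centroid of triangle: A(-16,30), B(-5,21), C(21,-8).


Gx = (-16- 5+21)/3 = 0/3 = 0
Gy = (30+21- 8)/3 = 43/3 = 14.3333

G = (0, 14.3333)


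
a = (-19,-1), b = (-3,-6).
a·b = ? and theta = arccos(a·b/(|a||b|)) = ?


a·b = -19*(-3) - 1*(-6) = 57 + 6 = 63
|a| = sqrt(361+1) = 19.0263
|b| = sqrt(9+36) = 6.7082
cos(theta) = 63/(sqrt(362)*sqrt(45)) = 63/sqrt(16290) = 0.493606
theta = arccos(63/sqrt(16290)) = 60.4222 degrees

a·b = 63, theta = 60.4222 deg


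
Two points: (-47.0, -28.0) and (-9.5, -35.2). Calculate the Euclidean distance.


dx = -9.5 + 47.0 = 37.5
dy = -35.2 + 28.0 = -7.2
d = sqrt(1406.25 + 51.84) = sqrt(1458.09) = 38.1849

38.1849


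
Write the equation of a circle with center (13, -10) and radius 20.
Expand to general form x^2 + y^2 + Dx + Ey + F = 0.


(x-13)^2 + (y+ 10)^2 = 20^2
D = -2h = -26, E = -2k = 20
F = h^2+k^2-r^2 = 169+100-400 = -131

x^2 + y^2 - 26x + 20y - 131 = 0


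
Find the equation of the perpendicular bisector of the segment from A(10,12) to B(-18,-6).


Midpoint = (-4, 3)
Slope of AB = dy/dx = -18/(-28) = 0.6429
Perp slope = -dx/dy = -28/18 = -1.5556
b = My - (perp slope)*Mx = 3 + (-28*(-4))/(-18) = 3 - 6.2222 = -3.2222

y = -1.5556x - 3.2222


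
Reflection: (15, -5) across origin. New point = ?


Reflection rule for origin: (-x, -y)
(15, -5) -> (-15, 5)

(-15, 5)


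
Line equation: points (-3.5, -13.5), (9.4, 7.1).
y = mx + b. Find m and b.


m = (20.6)/(12.9) = 1.5969
b = y1 - m*x1 = -13.5 - (20.6*(-3.5))/(12.9) = -13.5 + 5.5891 = -7.9109

y = 1.5969x - 7.9109


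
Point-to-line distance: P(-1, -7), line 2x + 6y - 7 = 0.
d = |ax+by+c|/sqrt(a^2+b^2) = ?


|2*(-1) + 6*(-7) - 7| = |-51| = 51
sqrt(4 + 36) = sqrt(40) = 6.3246
d = 51/sqrt(40) = 8.0638

8.0638


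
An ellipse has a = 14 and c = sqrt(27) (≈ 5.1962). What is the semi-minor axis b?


b^2 = 14^2 - (sqrt(27))^2 = 196 - 27 = 169
b = sqrt(169) = 13

b = 13


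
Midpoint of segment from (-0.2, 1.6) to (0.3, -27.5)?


Mx = (-0.2 + 0.3)/2 = 0.1/2 = 0.0500
My = (1.6 - 27.5)/2 = -25.9/2 = -12.9500

(0.0500, -12.9500)


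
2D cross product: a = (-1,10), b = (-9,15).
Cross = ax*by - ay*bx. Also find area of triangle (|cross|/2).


cross = -1*15 - 10*(-9) = -15 + 90 = 75
Triangle area = |75|/2 = 75/2 = 37.5000

cross = 75, triangle area = 37.5000


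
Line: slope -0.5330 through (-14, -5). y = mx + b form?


y + 5 = -0.5330(x + 14)
y = -0.5330x - 5 + 0.5330*(-14)
y = -0.5330x - 12.4620

y = -0.5330x - 12.4620


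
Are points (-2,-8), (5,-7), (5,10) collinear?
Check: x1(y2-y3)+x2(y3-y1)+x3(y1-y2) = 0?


-2*(-7-10) + 5*(10+ 8) + 5*(-8+ 7)
= 34 + 90 - 5 = 119

No, not collinear (determinant = 119)


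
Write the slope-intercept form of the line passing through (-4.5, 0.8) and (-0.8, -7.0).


m = (-7.8)/(3.7) = -2.1081
b = y1 - m*x1 = 0.8 - (-7.8*(-4.5))/(3.7) = 0.8 - 9.4865 = -8.6865

y = -2.1081x - 8.6865


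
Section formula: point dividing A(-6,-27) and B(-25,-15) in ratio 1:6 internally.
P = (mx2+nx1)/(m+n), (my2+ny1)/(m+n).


Px = (1*(-25) + 6*(-6))/7 = -61/7 = -8.7143
Py = (1*(-15) + 6*(-27))/7 = -177/7 = -25.2857

P = (-8.7143, -25.2857)


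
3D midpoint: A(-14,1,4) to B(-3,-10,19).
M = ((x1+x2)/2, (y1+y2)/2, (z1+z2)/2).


Mx = (-14- 3)/2 = -8.5000
My = (1- 10)/2 = -4.5000
Mz = (4+19)/2 = 11.5000

M = (-8.5000, -4.5000, 11.5000)


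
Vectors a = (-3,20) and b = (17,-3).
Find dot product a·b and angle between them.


a·b = -3*17 + 20*(-3) = -51 - 60 = -111
|a| = sqrt(9+400) = 20.2237
|b| = sqrt(289+9) = 17.2627
cos(theta) = -111/(sqrt(409)*sqrt(298)) = -111/sqrt(121882) = -0.317946
theta = arccos(-111/sqrt(121882)) = 108.5387 degrees

a·b = -111, theta = 108.5387 deg


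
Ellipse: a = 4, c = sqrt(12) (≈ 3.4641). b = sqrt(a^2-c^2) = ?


b^2 = 4^2 - (sqrt(12))^2 = 16 - 12 = 4
b = sqrt(4) = 2

b = 2


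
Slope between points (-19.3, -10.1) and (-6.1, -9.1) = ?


dy = -9.1 + 10.1 = 1.0
dx = -6.1 + 19.3 = 13.2
m = 1.0/13.2 = 0.0758

m = 0.0758


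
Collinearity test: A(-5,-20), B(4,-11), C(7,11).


-5*(-11-11) + 4*(11+ 20) + 7*(-20+ 11)
= 110 + 124 - 63 = 171

No, not collinear (determinant = 171)


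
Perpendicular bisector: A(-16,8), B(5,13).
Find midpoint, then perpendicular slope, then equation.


Midpoint = (-5.5, 10.5)
Slope of AB = dy/dx = 5/21 = 0.2381
Perp slope = -dx/dy = -21/5 = -4.2000
b = My - (perp slope)*Mx = 10.5 + (21*(-5.5))/5 = 10.5 - 23.1000 = -12.6000

y = -4.2000x - 12.6000


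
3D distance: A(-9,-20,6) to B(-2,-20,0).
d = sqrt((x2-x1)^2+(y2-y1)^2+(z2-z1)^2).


dx=7, dy=0, dz=-6
d = sqrt(49+0+36) = sqrt(85) = 9.2195

9.2195


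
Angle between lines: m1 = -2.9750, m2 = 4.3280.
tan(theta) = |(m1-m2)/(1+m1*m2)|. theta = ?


m1-m2 = -7.303
1+m1*m2 = -11.8758
tan(theta) = |-7.303/(-11.8758)| = 0.614948
theta = arctan(|-7.303/(-11.8758)|) = 31.5894 degrees (acute angle)

31.5894 degrees


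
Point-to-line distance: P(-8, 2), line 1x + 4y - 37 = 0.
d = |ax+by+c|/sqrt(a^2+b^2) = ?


|1*(-8) + 4*2 - 37| = |-37| = 37
sqrt(1 + 16) = sqrt(17) = 4.1231
d = 37/sqrt(17) = 8.9738

8.9738


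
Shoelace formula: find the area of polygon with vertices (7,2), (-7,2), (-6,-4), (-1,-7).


sum(xi*y_{i+1}) = 7*2 - 7*(-4) - 6*(-7) - 1*2 = 82
sum(yi*x_{i+1}) = 2*(-7) + 2*(-6) - 4*(-1) - 7*7 = -71
Area = |82 + 71|/2 = 153/2 = 76.5000

76.5000 sq units


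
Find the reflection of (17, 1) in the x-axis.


Reflection rule for x-axis: (x, -y)
(17, 1) -> (17, -1)

(17, -1)


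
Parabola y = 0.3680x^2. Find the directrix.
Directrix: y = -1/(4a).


a = 0.3680
1/(4a) = 0.6793
directrix: y = -0.6793 = -0.6793

y = -0.6793


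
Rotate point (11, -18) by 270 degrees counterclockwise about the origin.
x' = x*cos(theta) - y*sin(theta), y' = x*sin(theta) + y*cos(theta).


cos(270) = 0, sin(270) = -1
x' = 11*0 + 18*(-1) = -18
y' = 11*(-1) - 18*0 = -11

(-18, -11)


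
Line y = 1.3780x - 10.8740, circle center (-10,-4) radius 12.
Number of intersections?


Substitute y = 1.3780x - 10.8740: (x+ 10)^2 + (1.3780x- 10.8740+ 4)^2 = 144
Expand to Ax^2 + Bx + C = 0, where b-k = -6.874
A = 1+m^2 = 2.898884
B = 2(m(b-k) - h) = 2(1.3780*(-6.874) + 10) = 1.055256
C = h^2 + (b-k)^2 - r^2 = 100 + 47.251876 - 144 = 3.251876
disc = B^2-4AC = 1.1136 - 37.7072 = -36.5936
disc < 0

0 intersection points


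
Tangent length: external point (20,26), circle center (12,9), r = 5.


d = sqrt((20-12)^2 + (26-9)^2) = sqrt(64+289) = 18.7883
L = sqrt(353.0000 - 25) = sqrt(328.0000) = 18.1108

18.1108


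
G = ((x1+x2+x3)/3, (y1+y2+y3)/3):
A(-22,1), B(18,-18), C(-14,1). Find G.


Gx = (-22+18- 14)/3 = -18/3 = -6.0000
Gy = (1- 18+1)/3 = -16/3 = -5.3333

G = (-6.0000, -5.3333)


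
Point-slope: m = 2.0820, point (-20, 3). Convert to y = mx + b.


y - 3 = 2.0820(x + 20)
y = 2.0820x + 3 - 2.0820*(-20)
y = 2.0820x + 44.6400

y = 2.0820x + 44.6400


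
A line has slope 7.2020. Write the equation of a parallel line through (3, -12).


Parallel lines have equal slopes.
m2 = 7.2020
b2 = -12 - 7.2020*3 = -33.6060

y = 7.2020x - 33.6060


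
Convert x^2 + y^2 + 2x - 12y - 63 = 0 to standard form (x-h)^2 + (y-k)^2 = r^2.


h = -D/2 = -2/2 = -1
k = -E/2 = 12/2 = 6
r^2 = h^2 + k^2 - F = 1 + 36 + 63 = 100
r = 10

Center (-1, 6), radius = 10


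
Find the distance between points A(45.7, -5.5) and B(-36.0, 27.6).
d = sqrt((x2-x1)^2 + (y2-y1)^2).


dx = -36.0 - 45.7 = -81.7
dy = 27.6 + 5.5 = 33.1
d = sqrt(6674.89 + 1095.61) = sqrt(7770.5) = 88.1504

88.1504


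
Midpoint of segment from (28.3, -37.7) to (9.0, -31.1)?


Mx = (28.3 + 9.0)/2 = 37.3/2 = 18.6500
My = (-37.7 - 31.1)/2 = -68.8/2 = -34.4000

(18.6500, -34.4000)


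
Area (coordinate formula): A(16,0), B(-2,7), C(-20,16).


16*(7-16) = -144
-2*(16-0) = -32
-20*(0-7) = 140
sum = -36
Area = |-36|/2 = 18.0000

18.0000 sq units


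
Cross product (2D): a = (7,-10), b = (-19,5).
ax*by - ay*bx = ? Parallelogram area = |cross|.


cross = 7*5 + 10*(-19) = 35 - 190 = -155
Parallelogram area = |-155| = 155

cross = -155, parallelogram area = 155


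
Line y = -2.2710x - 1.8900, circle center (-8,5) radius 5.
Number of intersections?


Substitute y = -2.2710x - 1.8900: (x+ 8)^2 + (-2.2710x- 1.8900-5)^2 = 25
Expand to Ax^2 + Bx + C = 0, where b-k = -6.89
A = 1+m^2 = 6.157441
B = 2(m(b-k) - h) = 2(-2.2710*(-6.89) + 8) = 47.29438
C = h^2 + (b-k)^2 - r^2 = 64 + 47.4721 - 25 = 86.4721
disc = B^2-4AC = 2236.7584 - 2129.7874 = 106.9710
disc > 0

2 intersection points


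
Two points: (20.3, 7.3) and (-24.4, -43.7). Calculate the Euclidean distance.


dx = -24.4 - 20.3 = -44.7
dy = -43.7 - 7.3 = -51.0
d = sqrt(1998.09 + 2601.0) = sqrt(4599.09) = 67.8166

67.8166


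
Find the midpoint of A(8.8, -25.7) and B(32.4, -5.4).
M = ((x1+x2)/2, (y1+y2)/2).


Mx = (8.8 + 32.4)/2 = 41.2/2 = 20.6000
My = (-25.7 - 5.4)/2 = -31.1/2 = -15.5500

(20.6000, -15.5500)


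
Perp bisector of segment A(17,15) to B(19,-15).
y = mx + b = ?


Midpoint = (18, 0)
Slope of AB = dy/dx = -30/2 = -15.0000
Perp slope = -dx/dy = 2/30 = 0.0667
b = My - (perp slope)*Mx = 0 + (2*18)/(-30) = 0 - 1.2000 = -1.2000

y = 0.0667x - 1.2000


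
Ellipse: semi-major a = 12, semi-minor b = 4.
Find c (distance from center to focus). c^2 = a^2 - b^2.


c^2 = 12^2 - 4^2 = 144 - 16 = 128
c = sqrt(128) = 11.3137

c = 11.3137


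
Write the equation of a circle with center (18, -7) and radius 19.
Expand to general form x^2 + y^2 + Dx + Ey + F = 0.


(x-18)^2 + (y+ 7)^2 = 19^2
D = -2h = -36, E = -2k = 14
F = h^2+k^2-r^2 = 324+49-361 = 12

x^2 + y^2 - 36x + 14y + 12 = 0


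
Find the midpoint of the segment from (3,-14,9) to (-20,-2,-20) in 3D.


Mx = (3- 20)/2 = -8.5000
My = (-14- 2)/2 = -8.0000
Mz = (9- 20)/2 = -5.5000

M = (-8.5000, -8.0000, -5.5000)


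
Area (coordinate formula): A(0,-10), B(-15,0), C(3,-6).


0*(0+ 6) = 0
-15*(-6+ 10) = -60
3*(-10-0) = -30
sum = -90
Area = |-90|/2 = 45.0000

45.0000 sq units


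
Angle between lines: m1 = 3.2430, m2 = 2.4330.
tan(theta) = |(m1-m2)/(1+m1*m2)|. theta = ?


m1-m2 = 0.81
1+m1*m2 = 8.890219
tan(theta) = |0.81/8.890219| = 0.091111
theta = arctan(|0.81/8.890219|) = 5.2059 degrees (acute angle)

5.2059 degrees


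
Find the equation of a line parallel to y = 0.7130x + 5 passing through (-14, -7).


Parallel lines have equal slopes.
m2 = 0.7130
b2 = -7 - 0.7130*(-14) = 2.9820

y = 0.7130x + 2.9820


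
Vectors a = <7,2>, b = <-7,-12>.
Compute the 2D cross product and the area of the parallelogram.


cross = 7*(-12) - 2*(-7) = -84 + 14 = -70
Parallelogram area = |-70| = 70

cross = -70, parallelogram area = 70


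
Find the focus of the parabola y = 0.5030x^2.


a = 0.5030
4a = 2.0120
focus = (0, 1/2.0120) = (0, 0.4970)

Focus = (0, 0.4970)


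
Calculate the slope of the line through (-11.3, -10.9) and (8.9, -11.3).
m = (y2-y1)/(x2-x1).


dy = -11.3 + 10.9 = -0.4
dx = 8.9 + 11.3 = 20.2
m = -0.4/20.2 = -0.0198

m = -0.0198


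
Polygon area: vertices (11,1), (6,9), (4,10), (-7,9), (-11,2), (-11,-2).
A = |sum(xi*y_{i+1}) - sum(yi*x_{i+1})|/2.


sum(xi*y_{i+1}) = 11*9 + 6*10 + 4*9 - 7*2 - 11*(-2) - 11*1 = 192
sum(yi*x_{i+1}) = 1*6 + 9*4 + 10*(-7) + 9*(-11) + 2*(-11) - 2*11 = -171
Area = |192 + 171|/2 = 363/2 = 181.5000

181.5000 sq units


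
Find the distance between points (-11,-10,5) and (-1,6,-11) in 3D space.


dx=10, dy=16, dz=-16
d = sqrt(100+256+256) = sqrt(612) = 24.7386

24.7386


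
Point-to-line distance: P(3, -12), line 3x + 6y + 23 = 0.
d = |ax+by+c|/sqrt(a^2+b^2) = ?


|3*3 + 6*(-12) + 23| = |-40| = 40
sqrt(9 + 36) = sqrt(45) = 6.7082
d = 40/sqrt(45) = 5.9628

5.9628


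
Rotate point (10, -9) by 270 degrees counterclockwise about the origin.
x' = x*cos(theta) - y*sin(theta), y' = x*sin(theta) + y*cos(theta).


cos(270) = 0, sin(270) = -1
x' = 10*0 + 9*(-1) = -9
y' = 10*(-1) - 9*0 = -10

(-9, -10)


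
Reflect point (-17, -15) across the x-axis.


Reflection rule for x-axis: (x, -y)
(-17, -15) -> (-17, 15)

(-17, 15)


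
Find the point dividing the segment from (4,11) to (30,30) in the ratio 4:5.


Px = (4*30 + 5*4)/9 = 140/9 = 15.5556
Py = (4*30 + 5*11)/9 = 175/9 = 19.4444

P = (15.5556, 19.4444)


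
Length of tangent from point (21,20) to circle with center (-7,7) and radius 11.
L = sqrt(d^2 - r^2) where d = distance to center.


d = sqrt((21+ 7)^2 + (20-7)^2) = sqrt(784+169) = 30.8707
L = sqrt(953.0000 - 121) = sqrt(832.0000) = 28.8444

28.8444


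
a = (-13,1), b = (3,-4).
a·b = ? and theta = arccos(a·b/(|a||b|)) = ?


a·b = -13*3 + 1*(-4) = -39 - 4 = -43
|a| = sqrt(169+1) = 13.0384
|b| = sqrt(9+16) = 5.0000
cos(theta) = -43/(sqrt(170)*sqrt(25)) = -43/sqrt(4250) = -0.659590
theta = arccos(-43/sqrt(4250)) = 131.2686 degrees

a·b = -43, theta = 131.2686 deg


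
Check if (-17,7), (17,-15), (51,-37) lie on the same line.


-17*(-15+ 37) + 17*(-37-7) + 51*(7+ 15)
= -374 - 748 + 1122 = 0

Yes, collinear (determinant = 0)


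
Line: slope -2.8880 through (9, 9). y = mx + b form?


y - 9 = -2.8880(x - 9)
y = -2.8880x + 9 + 2.8880*9
y = -2.8880x + 34.9920

y = -2.8880x + 34.9920


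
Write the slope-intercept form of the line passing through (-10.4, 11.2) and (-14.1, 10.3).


m = (-0.9)/(-3.7) = 0.2432
b = y1 - m*x1 = 11.2 - (-0.9*(-10.4))/(-3.7) = 11.2 + 2.5297 = 13.7297

y = 0.2432x + 13.7297


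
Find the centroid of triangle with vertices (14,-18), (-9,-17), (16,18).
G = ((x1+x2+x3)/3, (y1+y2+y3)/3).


Gx = (14- 9+16)/3 = 21/3 = 7.0000
Gy = (-18- 17+18)/3 = -17/3 = -5.6667

G = (7.0000, -5.6667)


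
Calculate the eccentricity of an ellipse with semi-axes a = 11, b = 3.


c = sqrt(121-9) = sqrt(112) = 10.5830
e = c/a = sqrt(112)/11 = 0.9621

e = 0.9621


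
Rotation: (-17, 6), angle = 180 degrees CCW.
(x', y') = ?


cos(180) = -1, sin(180) = 0
x' = -17*(-1) - 6*0 = 17
y' = -17*0 + 6*(-1) = -6

(17, -6)


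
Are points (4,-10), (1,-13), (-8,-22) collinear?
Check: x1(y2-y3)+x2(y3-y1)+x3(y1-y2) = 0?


4*(-13+ 22) + 1*(-22+ 10) - 8*(-10+ 13)
= 36 - 12 - 24 = 0

Yes, collinear (determinant = 0)


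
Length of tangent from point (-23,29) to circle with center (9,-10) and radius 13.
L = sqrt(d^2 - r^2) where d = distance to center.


d = sqrt((-23-9)^2 + (29+ 10)^2) = sqrt(1024+1521) = 50.4480
L = sqrt(2545.0000 - 169) = sqrt(2376.0000) = 48.7442

48.7442


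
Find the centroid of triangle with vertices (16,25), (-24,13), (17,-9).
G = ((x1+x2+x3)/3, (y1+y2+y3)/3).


Gx = (16- 24+17)/3 = 9/3 = 3.0000
Gy = (25+13- 9)/3 = 29/3 = 9.6667

G = (3.0000, 9.6667)


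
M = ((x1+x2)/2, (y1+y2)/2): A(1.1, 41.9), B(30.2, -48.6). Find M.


Mx = (1.1 + 30.2)/2 = 31.3/2 = 15.6500
My = (41.9 - 48.6)/2 = -6.7/2 = -3.3500

(15.6500, -3.3500)


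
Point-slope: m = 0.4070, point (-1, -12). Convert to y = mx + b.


y + 12 = 0.4070(x + 1)
y = 0.4070x - 12 - 0.4070*(-1)
y = 0.4070x - 11.5930

y = 0.4070x - 11.5930


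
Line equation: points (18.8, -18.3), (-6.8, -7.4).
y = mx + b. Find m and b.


m = (10.9)/(-25.6) = -0.4258
b = y1 - m*x1 = -18.3 - (10.9*18.8)/(-25.6) = -18.3 + 8.0047 = -10.2953

y = -0.4258x - 10.2953


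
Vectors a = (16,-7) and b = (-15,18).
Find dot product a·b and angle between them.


a·b = 16*(-15) - 7*18 = -240 - 126 = -366
|a| = sqrt(256+49) = 17.4642
|b| = sqrt(225+324) = 23.4307
cos(theta) = -366/(sqrt(305)*sqrt(549)) = -366/sqrt(167445) = -0.894427
theta = arccos(-366/sqrt(167445)) = 153.4349 degrees

a·b = -366, theta = 153.4349 deg


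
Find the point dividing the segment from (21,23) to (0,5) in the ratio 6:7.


Px = (6*0 + 7*21)/13 = 147/13 = 11.3077
Py = (6*5 + 7*23)/13 = 191/13 = 14.6923

P = (11.3077, 14.6923)


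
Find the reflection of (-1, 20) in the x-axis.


Reflection rule for x-axis: (x, -y)
(-1, 20) -> (-1, -20)

(-1, -20)


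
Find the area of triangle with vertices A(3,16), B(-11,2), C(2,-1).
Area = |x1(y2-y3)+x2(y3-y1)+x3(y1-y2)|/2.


3*(2+ 1) = 9
-11*(-1-16) = 187
2*(16-2) = 28
sum = 224
Area = |224|/2 = 112.0000

112.0000 sq units


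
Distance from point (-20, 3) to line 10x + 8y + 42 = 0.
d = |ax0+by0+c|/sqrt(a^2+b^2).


|10*(-20) + 8*3 + 42| = |-134| = 134
sqrt(100 + 64) = sqrt(164) = 12.8062
d = 134/sqrt(164) = 10.4636

10.4636


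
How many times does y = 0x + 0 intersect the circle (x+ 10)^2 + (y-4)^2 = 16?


Substitute y = 0x + 0: (x+ 10)^2 + (0x+0-4)^2 = 16
Expand to Ax^2 + Bx + C = 0, where b-k = -4
A = 1+m^2 = 1
B = 2(m(b-k) - h) = 2(0*(-4) + 10) = 20
C = h^2 + (b-k)^2 - r^2 = 100 + 16 - 16 = 100
disc = B^2-4AC = 400.0000 - 400.0000 = 0
disc = 0

1 intersection point (tangent)


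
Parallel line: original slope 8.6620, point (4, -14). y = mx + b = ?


Parallel lines have equal slopes.
m2 = 8.6620
b2 = -14 - 8.6620*4 = -48.6480

y = 8.6620x - 48.6480


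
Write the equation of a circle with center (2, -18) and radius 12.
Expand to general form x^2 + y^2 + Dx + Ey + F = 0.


(x-2)^2 + (y+ 18)^2 = 12^2
D = -2h = -4, E = -2k = 36
F = h^2+k^2-r^2 = 4+324-144 = 184

x^2 + y^2 - 4x + 36y + 184 = 0


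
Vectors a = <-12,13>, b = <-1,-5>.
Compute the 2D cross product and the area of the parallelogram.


cross = -12*(-5) - 13*(-1) = 60 + 13 = 73
Parallelogram area = |73| = 73

cross = 73, parallelogram area = 73


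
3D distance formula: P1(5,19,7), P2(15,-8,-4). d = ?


dx=10, dy=-27, dz=-11
d = sqrt(100+729+121) = sqrt(950) = 30.8221

30.8221


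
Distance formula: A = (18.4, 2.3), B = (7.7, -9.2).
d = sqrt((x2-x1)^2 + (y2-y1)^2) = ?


dx = 7.7 - 18.4 = -10.7
dy = -9.2 - 2.3 = -11.5
d = sqrt(114.49 + 132.25) = sqrt(246.74) = 15.7080

15.7080


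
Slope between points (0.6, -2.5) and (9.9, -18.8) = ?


dy = -18.8 + 2.5 = -16.3
dx = 9.9 - 0.6 = 9.3
m = -16.3/9.3 = -1.7527

m = -1.7527


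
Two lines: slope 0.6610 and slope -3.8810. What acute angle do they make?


m1-m2 = 4.542
1+m1*m2 = -1.565341
tan(theta) = |4.542/(-1.565341)| = 2.901604
theta = arctan(|4.542/(-1.565341)|) = 70.9842 degrees (acute angle)

70.9842 degrees


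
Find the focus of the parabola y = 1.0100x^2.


a = 1.0100
4a = 4.0400
focus = (0, 1/4.0400) = (0, 0.2475)

Focus = (0, 0.2475)


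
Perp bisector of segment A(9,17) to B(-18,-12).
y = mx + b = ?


Midpoint = (-4.5, 2.5)
Slope of AB = dy/dx = -29/(-27) = 1.0741
Perp slope = -dx/dy = -27/29 = -0.9310
b = My - (perp slope)*Mx = 2.5 + (-27*(-4.5))/(-29) = 2.5 - 4.1897 = -1.6897

y = -0.9310x - 1.6897


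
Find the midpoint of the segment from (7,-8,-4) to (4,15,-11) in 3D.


Mx = (7+4)/2 = 5.5000
My = (-8+15)/2 = 3.5000
Mz = (-4- 11)/2 = -7.5000

M = (5.5000, 3.5000, -7.5000)


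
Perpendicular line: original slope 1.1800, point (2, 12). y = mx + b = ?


Perpendicular slope = -1/m1 = -1/1.1800 = -0.8475
b2 = y0 - m2*x0 = 12 + 2/1.1800 = 12 + 1.6949 = 13.6949

y = -0.8475x + 13.6949


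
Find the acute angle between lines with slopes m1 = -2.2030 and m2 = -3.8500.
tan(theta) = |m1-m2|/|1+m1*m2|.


m1-m2 = 1.647
1+m1*m2 = 9.48155
tan(theta) = |1.647/9.48155| = 0.173706
theta = arctan(|1.647/9.48155|) = 9.8543 degrees (acute angle)

9.8543 degrees


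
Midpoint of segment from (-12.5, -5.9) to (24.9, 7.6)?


Mx = (-12.5 + 24.9)/2 = 12.4/2 = 6.2000
My = (-5.9 + 7.6)/2 = 1.7/2 = 0.8500

(6.2000, 0.8500)


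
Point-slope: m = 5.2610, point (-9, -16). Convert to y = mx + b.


y + 16 = 5.2610(x + 9)
y = 5.2610x - 16 - 5.2610*(-9)
y = 5.2610x + 31.3490

y = 5.2610x + 31.3490


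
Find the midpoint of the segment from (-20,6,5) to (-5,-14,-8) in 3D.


Mx = (-20- 5)/2 = -12.5000
My = (6- 14)/2 = -4.0000
Mz = (5- 8)/2 = -1.5000

M = (-12.5000, -4.0000, -1.5000)


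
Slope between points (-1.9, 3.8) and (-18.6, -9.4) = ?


dy = -9.4 - 3.8 = -13.2
dx = -18.6 + 1.9 = -16.7
m = -13.2/(-16.7) = 0.7904

m = 0.7904


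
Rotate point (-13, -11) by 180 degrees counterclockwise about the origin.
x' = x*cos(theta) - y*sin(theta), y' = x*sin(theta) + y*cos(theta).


cos(180) = -1, sin(180) = 0
x' = -13*(-1) + 11*0 = 13
y' = -13*0 - 11*(-1) = 11

(13, 11)


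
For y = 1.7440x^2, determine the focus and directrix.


a = 1.7440
1/(4a) = 0.1433
Focus = (0, 0.1433)
Directrix: y = -0.1433

Focus = (0, 0.1433), Directrix: y = -0.1433


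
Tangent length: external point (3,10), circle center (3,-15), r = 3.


d = sqrt((3-3)^2 + (10+ 15)^2) = sqrt(0+625) = 25.0000
L = sqrt(625.0000 - 9) = sqrt(616.0000) = 24.8193

24.8193


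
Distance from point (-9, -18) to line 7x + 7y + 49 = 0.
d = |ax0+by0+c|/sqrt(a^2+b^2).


|7*(-9) + 7*(-18) + 49| = |-140| = 140
sqrt(49 + 49) = sqrt(98) = 9.8995
d = 140/sqrt(98) = 14.1421

14.1421


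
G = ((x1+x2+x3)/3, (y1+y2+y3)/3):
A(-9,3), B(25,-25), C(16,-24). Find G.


Gx = (-9+25+16)/3 = 32/3 = 10.6667
Gy = (3- 25- 24)/3 = -46/3 = -15.3333

G = (10.6667, -15.3333)


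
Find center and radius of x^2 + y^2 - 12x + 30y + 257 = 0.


h = -D/2 = 12/2 = 6
k = -E/2 = -30/2 = -15
r^2 = h^2 + k^2 - F = 36 + 225 - 257 = 4
r = 2

Center (6, -15), radius = 2


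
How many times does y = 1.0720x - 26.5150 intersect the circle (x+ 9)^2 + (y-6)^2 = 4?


Substitute y = 1.0720x - 26.5150: (x+ 9)^2 + (1.0720x- 26.5150-6)^2 = 4
Expand to Ax^2 + Bx + C = 0, where b-k = -32.515
A = 1+m^2 = 2.149184
B = 2(m(b-k) - h) = 2(1.0720*(-32.515) + 9) = -51.71216
C = h^2 + (b-k)^2 - r^2 = 81 + 1057.225225 - 4 = 1134.225225
disc = B^2-4AC = 2674.1475 - 9750.6348 = -7076.4873
disc < 0

0 intersection points


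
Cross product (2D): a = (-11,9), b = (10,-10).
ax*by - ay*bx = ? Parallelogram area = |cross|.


cross = -11*(-10) - 9*10 = 110 - 90 = 20
Parallelogram area = |20| = 20

cross = 20, parallelogram area = 20


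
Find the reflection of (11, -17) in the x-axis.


Reflection rule for x-axis: (x, -y)
(11, -17) -> (11, 17)

(11, 17)


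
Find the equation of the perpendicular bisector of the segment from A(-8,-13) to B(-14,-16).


Midpoint = (-11, -14.5)
Slope of AB = dy/dx = -3/(-6) = 0.5000
Perp slope = -dx/dy = -6/3 = -2.0000
b = My - (perp slope)*Mx = -14.5 + (-6*(-11))/(-3) = -14.5 - 22.0000 = -36.5000

y = -2.0000x - 36.5000


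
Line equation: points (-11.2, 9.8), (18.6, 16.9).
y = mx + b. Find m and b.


m = (7.1)/(29.8) = 0.2383
b = y1 - m*x1 = 9.8 - (7.1*(-11.2))/(29.8) = 9.8 + 2.6685 = 12.4685

y = 0.2383x + 12.4685


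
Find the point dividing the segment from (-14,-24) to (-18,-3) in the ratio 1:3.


Px = (1*(-18) + 3*(-14))/4 = -60/4 = -15.0000
Py = (1*(-3) + 3*(-24))/4 = -75/4 = -18.7500

P = (-15.0000, -18.7500)


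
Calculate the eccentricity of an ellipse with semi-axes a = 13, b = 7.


c = sqrt(169-49) = sqrt(120) = 10.9545
e = c/a = sqrt(120)/13 = 0.8427

e = 0.8427


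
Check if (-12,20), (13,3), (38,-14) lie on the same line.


-12*(3+ 14) + 13*(-14-20) + 38*(20-3)
= -204 - 442 + 646 = 0

Yes, collinear (determinant = 0)


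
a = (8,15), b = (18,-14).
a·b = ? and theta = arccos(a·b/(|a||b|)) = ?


a·b = 8*18 + 15*(-14) = 144 - 210 = -66
|a| = sqrt(64+225) = 17.0000
|b| = sqrt(324+196) = 22.8035
cos(theta) = -66/(sqrt(289)*sqrt(520)) = -66/sqrt(150280) = -0.170252
theta = arccos(-66/sqrt(150280)) = 99.8025 degrees

a·b = -66, theta = 99.8025 deg


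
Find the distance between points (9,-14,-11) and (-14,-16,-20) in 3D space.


dx=-23, dy=-2, dz=-9
d = sqrt(529+4+81) = sqrt(614) = 24.7790

24.7790


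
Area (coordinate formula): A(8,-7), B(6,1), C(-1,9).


8*(1-9) = -64
6*(9+ 7) = 96
-1*(-7-1) = 8
sum = 40
Area = |40|/2 = 20.0000

20.0000 sq units


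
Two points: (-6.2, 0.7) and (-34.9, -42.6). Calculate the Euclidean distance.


dx = -34.9 + 6.2 = -28.7
dy = -42.6 - 0.7 = -43.3
d = sqrt(823.69 + 1874.89) = sqrt(2698.58) = 51.9479

51.9479


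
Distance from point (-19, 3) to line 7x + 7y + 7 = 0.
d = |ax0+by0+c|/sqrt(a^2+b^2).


|7*(-19) + 7*3 + 7| = |-105| = 105
sqrt(49 + 49) = sqrt(98) = 9.8995
d = 105/sqrt(98) = 10.6066

10.6066


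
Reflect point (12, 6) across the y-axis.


Reflection rule for y-axis: (-x, y)
(12, 6) -> (-12, 6)

(-12, 6)


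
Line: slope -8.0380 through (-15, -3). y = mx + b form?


y + 3 = -8.0380(x + 15)
y = -8.0380x - 3 + 8.0380*(-15)
y = -8.0380x - 123.5700

y = -8.0380x - 123.5700


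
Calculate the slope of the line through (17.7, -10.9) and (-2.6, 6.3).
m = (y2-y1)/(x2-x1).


dy = 6.3 + 10.9 = 17.2
dx = -2.6 - 17.7 = -20.3
m = 17.2/(-20.3) = -0.8473

m = -0.8473


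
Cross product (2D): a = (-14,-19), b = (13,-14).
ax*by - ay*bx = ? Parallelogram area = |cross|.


cross = -14*(-14) + 19*13 = 196 + 247 = 443
Parallelogram area = |443| = 443

cross = 443, parallelogram area = 443


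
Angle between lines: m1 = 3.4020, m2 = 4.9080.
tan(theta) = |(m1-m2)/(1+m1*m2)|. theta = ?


m1-m2 = -1.506
1+m1*m2 = 17.697016
tan(theta) = |-1.506/17.697016| = 0.085099
theta = arctan(|-1.506/17.697016|) = 4.8641 degrees (acute angle)

4.8641 degrees


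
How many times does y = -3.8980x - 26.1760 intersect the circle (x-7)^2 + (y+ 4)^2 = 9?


Substitute y = -3.8980x - 26.1760: (x-7)^2 + (-3.8980x- 26.1760+ 4)^2 = 9
Expand to Ax^2 + Bx + C = 0, where b-k = -22.176
A = 1+m^2 = 16.194404
B = 2(m(b-k) - h) = 2(-3.8980*(-22.176) - 7) = 158.884096
C = h^2 + (b-k)^2 - r^2 = 49 + 491.774976 - 9 = 531.774976
disc = B^2-4AC = 25244.1560 - 34447.1152 = -9202.9592
disc < 0

0 intersection points


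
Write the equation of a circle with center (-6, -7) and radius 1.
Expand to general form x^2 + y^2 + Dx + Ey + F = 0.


(x+ 6)^2 + (y+ 7)^2 = 1^2
D = -2h = 12, E = -2k = 14
F = h^2+k^2-r^2 = 36+49-1 = 84

x^2 + y^2 + 12x + 14y + 84 = 0


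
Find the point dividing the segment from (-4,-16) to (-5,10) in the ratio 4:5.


Px = (4*(-5) + 5*(-4))/9 = -40/9 = -4.4444
Py = (4*10 + 5*(-16))/9 = -40/9 = -4.4444

P = (-4.4444, -4.4444)


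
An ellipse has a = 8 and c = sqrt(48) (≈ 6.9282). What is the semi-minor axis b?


b^2 = 8^2 - (sqrt(48))^2 = 64 - 48 = 16
b = sqrt(16) = 4

b = 4


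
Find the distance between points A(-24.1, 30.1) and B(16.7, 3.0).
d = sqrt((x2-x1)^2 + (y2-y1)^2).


dx = 16.7 + 24.1 = 40.8
dy = 3.0 - 30.1 = -27.1
d = sqrt(1664.64 + 734.41) = sqrt(2399.05) = 48.9801

48.9801


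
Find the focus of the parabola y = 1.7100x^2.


a = 1.7100
4a = 6.8400
focus = (0, 1/6.8400) = (0, 0.1462)

Focus = (0, 0.1462)


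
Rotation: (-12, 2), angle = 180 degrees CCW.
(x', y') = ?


cos(180) = -1, sin(180) = 0
x' = -12*(-1) - 2*0 = 12
y' = -12*0 + 2*(-1) = -2

(12, -2)


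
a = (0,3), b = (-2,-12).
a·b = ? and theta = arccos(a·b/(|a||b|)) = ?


a·b = 0*(-2) + 3*(-12) = 0 - 36 = -36
|a| = sqrt(0+9) = 3.0000
|b| = sqrt(4+144) = 12.1655
cos(theta) = -36/(sqrt(9)*sqrt(148)) = -36/sqrt(1332) = -0.986394
theta = arccos(-36/sqrt(1332)) = 170.5377 degrees

a·b = -36, theta = 170.5377 deg


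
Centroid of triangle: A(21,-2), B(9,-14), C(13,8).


Gx = (21+9+13)/3 = 43/3 = 14.3333
Gy = (-2- 14+8)/3 = -8/3 = -2.6667

G = (14.3333, -2.6667)


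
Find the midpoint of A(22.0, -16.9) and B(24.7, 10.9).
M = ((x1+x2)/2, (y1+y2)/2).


Mx = (22.0 + 24.7)/2 = 46.7/2 = 23.3500
My = (-16.9 + 10.9)/2 = -6/2 = -3.0000

(23.3500, -3.0000)


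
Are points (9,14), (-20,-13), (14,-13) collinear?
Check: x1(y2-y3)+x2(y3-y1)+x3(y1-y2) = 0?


9*(-13+ 13) - 20*(-13-14) + 14*(14+ 13)
= 0 + 540 + 378 = 918

No, not collinear (determinant = 918)


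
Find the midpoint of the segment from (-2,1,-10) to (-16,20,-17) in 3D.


Mx = (-2- 16)/2 = -9.0000
My = (1+20)/2 = 10.5000
Mz = (-10- 17)/2 = -13.5000

M = (-9.0000, 10.5000, -13.5000)


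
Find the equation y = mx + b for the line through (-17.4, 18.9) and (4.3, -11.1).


m = (-30.0)/(21.7) = -1.3825
b = y1 - m*x1 = 18.9 - (-30.0*(-17.4))/(21.7) = 18.9 - 24.0553 = -5.1553

y = -1.3825x - 5.1553


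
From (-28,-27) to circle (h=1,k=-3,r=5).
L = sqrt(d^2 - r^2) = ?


d = sqrt((-28-1)^2 + (-27+ 3)^2) = sqrt(841+576) = 37.6431
L = sqrt(1417.0000 - 25) = sqrt(1392.0000) = 37.3095

37.3095


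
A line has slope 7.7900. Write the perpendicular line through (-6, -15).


Perpendicular slope = -1/m1 = -1/7.7900 = -0.1284
b2 = y0 - m2*x0 = -15 - 6/7.7900 = -15 - 0.7702 = -15.7702

y = -0.1284x - 15.7702


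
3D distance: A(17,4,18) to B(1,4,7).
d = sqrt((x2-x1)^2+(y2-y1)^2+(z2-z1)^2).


dx=-16, dy=0, dz=-11
d = sqrt(256+0+121) = sqrt(377) = 19.4165

19.4165


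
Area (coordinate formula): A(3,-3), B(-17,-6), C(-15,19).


3*(-6-19) = -75
-17*(19+ 3) = -374
-15*(-3+ 6) = -45
sum = -494
Area = |-494|/2 = 247.0000

247.0000 sq units


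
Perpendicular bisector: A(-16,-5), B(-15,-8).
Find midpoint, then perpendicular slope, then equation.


Midpoint = (-15.5, -6.5)
Slope of AB = dy/dx = -3/1 = -3.0000
Perp slope = -dx/dy = 1/3 = 0.3333
b = My - (perp slope)*Mx = -6.5 + (1*(-15.5))/(-3) = -6.5 + 5.1667 = -1.3333

y = 0.3333x - 1.3333


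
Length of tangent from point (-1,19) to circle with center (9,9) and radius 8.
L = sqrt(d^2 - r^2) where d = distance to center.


d = sqrt((-1-9)^2 + (19-9)^2) = sqrt(100+100) = 14.1421
L = sqrt(200.0000 - 64) = sqrt(136.0000) = 11.6619

11.6619


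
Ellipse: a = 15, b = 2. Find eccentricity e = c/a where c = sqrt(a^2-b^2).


c = sqrt(225-4) = sqrt(221) = 14.8661
e = c/a = sqrt(221)/15 = 0.9911

e = 0.9911


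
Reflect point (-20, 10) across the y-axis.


Reflection rule for y-axis: (-x, y)
(-20, 10) -> (20, 10)

(20, 10)


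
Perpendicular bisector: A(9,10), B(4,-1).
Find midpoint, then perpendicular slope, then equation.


Midpoint = (6.5, 4.5)
Slope of AB = dy/dx = -11/(-5) = 2.2000
Perp slope = -dx/dy = -5/11 = -0.4545
b = My - (perp slope)*Mx = 4.5 + (-5*6.5)/(-11) = 4.5 + 2.9545 = 7.4545

y = -0.4545x + 7.4545


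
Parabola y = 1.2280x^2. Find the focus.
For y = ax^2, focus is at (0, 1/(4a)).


a = 1.2280
4a = 4.9120
focus = (0, 1/4.9120) = (0, 0.2036)

Focus = (0, 0.2036)


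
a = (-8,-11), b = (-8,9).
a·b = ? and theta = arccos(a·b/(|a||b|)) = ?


a·b = -8*(-8) - 11*9 = 64 - 99 = -35
|a| = sqrt(64+121) = 13.6015
|b| = sqrt(64+81) = 12.0416
cos(theta) = -35/(sqrt(185)*sqrt(145)) = -35/sqrt(26825) = -0.213697
theta = arccos(-35/sqrt(26825)) = 102.3391 degrees

a·b = -35, theta = 102.3391 deg


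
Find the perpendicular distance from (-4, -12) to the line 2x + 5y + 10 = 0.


|2*(-4) + 5*(-12) + 10| = |-58| = 58
sqrt(4 + 25) = sqrt(29) = 5.3852
d = 58/sqrt(29) = 10.7703

10.7703


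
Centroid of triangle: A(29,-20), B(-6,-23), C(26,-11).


Gx = (29- 6+26)/3 = 49/3 = 16.3333
Gy = (-20- 23- 11)/3 = -54/3 = -18.0000

G = (16.3333, -18.0000)


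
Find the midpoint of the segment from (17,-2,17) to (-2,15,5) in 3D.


Mx = (17- 2)/2 = 7.5000
My = (-2+15)/2 = 6.5000
Mz = (17+5)/2 = 11.0000

M = (7.5000, 6.5000, 11.0000)


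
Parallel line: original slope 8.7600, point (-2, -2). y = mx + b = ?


Parallel lines have equal slopes.
m2 = 8.7600
b2 = -2 - 8.7600*(-2) = 15.5200

y = 8.7600x + 15.5200


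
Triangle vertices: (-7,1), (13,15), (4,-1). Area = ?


-7*(15+ 1) = -112
13*(-1-1) = -26
4*(1-15) = -56
sum = -194
Area = |-194|/2 = 97.0000

97.0000 sq units


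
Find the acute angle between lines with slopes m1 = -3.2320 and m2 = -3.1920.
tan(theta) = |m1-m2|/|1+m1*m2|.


m1-m2 = -0.04
1+m1*m2 = 11.316544
tan(theta) = |-0.04/11.316544| = 0.003535
theta = arctan(|-0.04/11.316544|) = 0.2025 degrees (acute angle)

0.2025 degrees


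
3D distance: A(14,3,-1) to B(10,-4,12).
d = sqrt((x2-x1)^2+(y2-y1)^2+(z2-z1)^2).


dx=-4, dy=-7, dz=13
d = sqrt(16+49+169) = sqrt(234) = 15.2971

15.2971


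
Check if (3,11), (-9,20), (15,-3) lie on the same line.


3*(20+ 3) - 9*(-3-11) + 15*(11-20)
= 69 + 126 - 135 = 60

No, not collinear (determinant = 60)


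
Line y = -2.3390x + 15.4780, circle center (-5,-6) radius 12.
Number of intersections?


Substitute y = -2.3390x + 15.4780: (x+ 5)^2 + (-2.3390x+15.4780+ 6)^2 = 144
Expand to Ax^2 + Bx + C = 0, where b-k = 21.478
A = 1+m^2 = 6.470921
B = 2(m(b-k) - h) = 2(-2.3390*21.478 + 5) = -90.474084
C = h^2 + (b-k)^2 - r^2 = 25 + 461.304484 - 144 = 342.304484
disc = B^2-4AC = 8185.5599 - 8860.1011 = -674.5412
disc < 0

0 intersection points


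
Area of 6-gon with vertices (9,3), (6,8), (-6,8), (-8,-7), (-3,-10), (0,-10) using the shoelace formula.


sum(xi*y_{i+1}) = 9*8 + 6*8 - 6*(-7) - 8*(-10) - 3*(-10) + 0*3 = 272
sum(yi*x_{i+1}) = 3*6 + 8*(-6) + 8*(-8) - 7*(-3) - 10*0 - 10*9 = -163
Area = |272 + 163|/2 = 435/2 = 217.5000

217.5000 sq units


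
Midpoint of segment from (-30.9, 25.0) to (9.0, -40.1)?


Mx = (-30.9 + 9.0)/2 = -21.9/2 = -10.9500
My = (25.0 - 40.1)/2 = -15.1/2 = -7.5500

(-10.9500, -7.5500)


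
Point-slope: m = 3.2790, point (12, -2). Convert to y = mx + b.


y + 2 = 3.2790(x - 12)
y = 3.2790x - 2 - 3.2790*12
y = 3.2790x - 41.3480

y = 3.2790x - 41.3480


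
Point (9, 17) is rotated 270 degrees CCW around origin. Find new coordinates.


cos(270) = 0, sin(270) = -1
x' = 9*0 - 17*(-1) = 17
y' = 9*(-1) + 17*0 = -9

(17, -9)


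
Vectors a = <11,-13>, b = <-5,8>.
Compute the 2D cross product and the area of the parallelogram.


cross = 11*8 + 13*(-5) = 88 - 65 = 23
Parallelogram area = |23| = 23

cross = 23, parallelogram area = 23


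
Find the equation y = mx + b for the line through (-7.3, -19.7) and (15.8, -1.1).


m = (18.6)/(23.1) = 0.8052
b = y1 - m*x1 = -19.7 - (18.6*(-7.3))/(23.1) = -19.7 + 5.8779 = -13.8221

y = 0.8052x - 13.8221


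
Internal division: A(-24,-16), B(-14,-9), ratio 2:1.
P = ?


Px = (2*(-14) + 1*(-24))/3 = -52/3 = -17.3333
Py = (2*(-9) + 1*(-16))/3 = -34/3 = -11.3333

P = (-17.3333, -11.3333)


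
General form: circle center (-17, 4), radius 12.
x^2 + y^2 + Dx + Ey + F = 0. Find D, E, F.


(x+ 17)^2 + (y-4)^2 = 12^2
D = -2h = 34, E = -2k = -8
F = h^2+k^2-r^2 = 289+16-144 = 161

D = 34, E = -8, F = 161


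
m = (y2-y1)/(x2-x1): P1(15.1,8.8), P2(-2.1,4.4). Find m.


dy = 4.4 - 8.8 = -4.4
dx = -2.1 - 15.1 = -17.2
m = -4.4/(-17.2) = 0.2558

m = 0.2558


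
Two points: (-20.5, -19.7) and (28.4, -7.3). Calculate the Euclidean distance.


dx = 28.4 + 20.5 = 48.9
dy = -7.3 + 19.7 = 12.4
d = sqrt(2391.21 + 153.76) = sqrt(2544.97) = 50.4477

50.4477


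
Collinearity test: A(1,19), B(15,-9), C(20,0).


1*(-9-0) + 15*(0-19) + 20*(19+ 9)
= -9 - 285 + 560 = 266

No, not collinear (determinant = 266)


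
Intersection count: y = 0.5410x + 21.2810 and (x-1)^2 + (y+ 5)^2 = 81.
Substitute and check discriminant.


Substitute y = 0.5410x + 21.2810: (x-1)^2 + (0.5410x+21.2810+ 5)^2 = 81
Expand to Ax^2 + Bx + C = 0, where b-k = 26.281
A = 1+m^2 = 1.292681
B = 2(m(b-k) - h) = 2(0.5410*26.281 - 1) = 26.436042
C = h^2 + (b-k)^2 - r^2 = 1 + 690.690961 - 81 = 610.690961
disc = B^2-4AC = 698.8643 - 3157.7144 = -2458.8501
disc < 0

0 intersection points


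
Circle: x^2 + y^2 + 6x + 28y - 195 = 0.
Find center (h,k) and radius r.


h = -D/2 = -6/2 = -3
k = -E/2 = -28/2 = -14
r^2 = h^2 + k^2 - F = 9 + 196 + 195 = 400
r = 20

Center (-3, -14), radius = 20


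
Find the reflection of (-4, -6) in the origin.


Reflection rule for origin: (-x, -y)
(-4, -6) -> (4, 6)

(4, 6)


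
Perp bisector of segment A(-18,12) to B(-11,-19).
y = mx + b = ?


Midpoint = (-14.5, -3.5)
Slope of AB = dy/dx = -31/7 = -4.4286
Perp slope = -dx/dy = 7/31 = 0.2258
b = My - (perp slope)*Mx = -3.5 + (7*(-14.5))/(-31) = -3.5 + 3.2742 = -0.2258

y = 0.2258x - 0.2258


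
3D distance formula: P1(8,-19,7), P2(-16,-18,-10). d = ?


dx=-24, dy=1, dz=-17
d = sqrt(576+1+289) = sqrt(866) = 29.4279

29.4279


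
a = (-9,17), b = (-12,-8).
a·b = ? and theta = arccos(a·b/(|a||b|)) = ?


a·b = -9*(-12) + 17*(-8) = 108 - 136 = -28
|a| = sqrt(81+289) = 19.2354
|b| = sqrt(144+64) = 14.4222
cos(theta) = -28/(sqrt(370)*sqrt(208)) = -28/sqrt(76960) = -0.100931
theta = arccos(-28/sqrt(76960)) = 95.7928 degrees

a·b = -28, theta = 95.7928 deg


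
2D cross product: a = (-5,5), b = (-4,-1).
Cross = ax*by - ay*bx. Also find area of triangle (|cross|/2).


cross = -5*(-1) - 5*(-4) = 5 + 20 = 25
Triangle area = |25|/2 = 25/2 = 12.5000

cross = 25, triangle area = 12.5000


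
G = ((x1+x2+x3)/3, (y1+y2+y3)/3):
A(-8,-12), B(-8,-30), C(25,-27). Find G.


Gx = (-8- 8+25)/3 = 9/3 = 3.0000
Gy = (-12- 30- 27)/3 = -69/3 = -23.0000

G = (3.0000, -23.0000)


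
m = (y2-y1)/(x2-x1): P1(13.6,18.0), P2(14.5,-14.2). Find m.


dy = -14.2 - 18.0 = -32.2
dx = 14.5 - 13.6 = 0.9
m = -32.2/0.9 = -35.7778

m = -35.7778


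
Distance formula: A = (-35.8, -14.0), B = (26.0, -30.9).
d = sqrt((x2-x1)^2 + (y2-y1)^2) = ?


dx = 26.0 + 35.8 = 61.8
dy = -30.9 + 14.0 = -16.9
d = sqrt(3819.24 + 285.61) = sqrt(4104.85) = 64.0691

64.0691


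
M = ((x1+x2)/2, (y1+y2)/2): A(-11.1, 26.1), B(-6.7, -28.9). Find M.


Mx = (-11.1 - 6.7)/2 = -17.8/2 = -8.9000
My = (26.1 - 28.9)/2 = -2.8/2 = -1.4000

(-8.9000, -1.4000)


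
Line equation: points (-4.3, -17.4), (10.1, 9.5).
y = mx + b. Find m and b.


m = (26.9)/(14.4) = 1.8681
b = y1 - m*x1 = -17.4 - (26.9*(-4.3))/(14.4) = -17.4 + 8.0326 = -9.3674

y = 1.8681x - 9.3674


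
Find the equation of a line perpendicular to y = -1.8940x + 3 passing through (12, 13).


Perpendicular slope = -1/m1 = -1/(-1.8940) = 0.5280
b2 = y0 - m2*x0 = 13 + 12/(-1.8940) = 13 - 6.3358 = 6.6642

y = 0.5280x + 6.6642
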